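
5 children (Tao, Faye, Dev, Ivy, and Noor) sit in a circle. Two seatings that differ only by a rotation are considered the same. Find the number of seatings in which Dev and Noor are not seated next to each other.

12

Without the restriction there are (4)! = 24 seatings.
Those with Dev next to Noor: fuse the pair into one unit and seat 4 units around a circle — 2·(3)! = 12.
Subtracting, 24 − 12 = 12.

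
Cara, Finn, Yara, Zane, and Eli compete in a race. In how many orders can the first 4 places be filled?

This is an ordered selection of 4 from 5: P(5,4).
That gives 5 × 4 × 3 × 2 = 120.

120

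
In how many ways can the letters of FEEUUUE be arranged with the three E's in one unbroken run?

20

Treat the 3 copies of E as a single block. The multiset to arrange is then {EEE, F, U, U, U}, 5 items in all.
That gives (5)!/(3!) = 20 arrangements.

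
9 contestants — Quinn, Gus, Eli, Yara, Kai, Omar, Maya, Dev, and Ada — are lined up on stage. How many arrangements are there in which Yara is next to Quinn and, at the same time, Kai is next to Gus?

20160

Treat {Yara,Quinn} as one block (2 orders) and {Kai,Gus} as another (2 orders).
That leaves 7 units to arrange: 2 × 2 × 7! = 4 × 5040 = 20160.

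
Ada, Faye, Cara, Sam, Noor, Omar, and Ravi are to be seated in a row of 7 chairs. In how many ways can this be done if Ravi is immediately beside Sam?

1440

Place the 5 others and the Ravi-Sam pair as 6 objects in a line; the pair has 2 internal arrangements.
That gives 2 × 6! = 2 × 720 = 1440.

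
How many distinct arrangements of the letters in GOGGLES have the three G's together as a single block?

120

Treat the 3 copies of G as a single block. The multiset to arrange is then {GGG, E, L, O, S}, 5 items in all.
All 5 items are distinct, so there are (5)! = 120 arrangements.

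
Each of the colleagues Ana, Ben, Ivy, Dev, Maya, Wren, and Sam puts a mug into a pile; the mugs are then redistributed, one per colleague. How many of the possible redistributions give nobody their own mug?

Count assignments avoiding every fixed point. For any j of the 7 colleagues fixed to their own mug, the other 7−j can be arranged in (7−j)! ways.
By inclusion–exclusion this is Σ_{j=0}^{7} (−1)^j C(7,j)·(7−j)!.
Computing: 5040 − 5040 + 2520 − 840 + 210 − 42 + 7 − 1 = 1854.

1854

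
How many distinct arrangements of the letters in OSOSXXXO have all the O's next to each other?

Treat the 3 copies of O as a single block. The multiset to arrange is then {OOO, S, S, X, X, X}, 6 items in all.
That gives (6)!/(3!·2!) = 60 arrangements.

60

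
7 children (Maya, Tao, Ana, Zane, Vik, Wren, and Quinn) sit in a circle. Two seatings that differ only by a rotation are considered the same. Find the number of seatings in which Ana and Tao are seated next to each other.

Treat {Ana, Tao} as one unit (2 internal orders) and seat the resulting 6 units around the table: (5)! circular arrangements.
So 2 × (5)! = 2 × 120 = 240.

240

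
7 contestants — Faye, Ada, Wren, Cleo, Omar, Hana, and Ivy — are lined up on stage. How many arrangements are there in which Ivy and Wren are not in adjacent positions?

3600

Of the 7! = 5040 arrangements, those with Ivy and Wren adjacent number 2 × 6! = 1440 (treat the pair as a block with 2 internal orders).
So 5040 − 1440 = 3600 arrangements keep them apart.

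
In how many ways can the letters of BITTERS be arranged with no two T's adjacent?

There are 7!/(2!) = 2520 arrangements of BITTERS in total.
Arrangements with the T's together: treat TT as one letter, giving (6)! = 720.
Subtracting, 2520 − 720 = 1800 arrangements keep the T's apart.

1800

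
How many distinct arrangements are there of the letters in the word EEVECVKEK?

Letter multiplicities in EEVECVKEK: C×1, E×4, K×2, V×2.
So there are 9! / (4!·2!·2!) = 3780 distinguishable arrangements.

3780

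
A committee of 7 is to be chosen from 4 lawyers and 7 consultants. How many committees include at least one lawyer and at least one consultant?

329

With no constraint there are C(11,7) = 330 possible selections.
Selections missing a whole group: no lawyers → C(7,7) = 1; no consultants → C(4,7) = 0.
Both groups omitted at once is impossible, so 330 − 1 = 329.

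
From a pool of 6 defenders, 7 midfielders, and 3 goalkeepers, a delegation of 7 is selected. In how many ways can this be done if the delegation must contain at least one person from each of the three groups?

Total 7-person selections from all 16: C(16,7) = 11440.
Selections missing a whole group: no defenders → C(10,7) = 120; no midfielders → C(9,7) = 36; no goalkeepers → C(13,7) = 1716.
Add back selections omitting two groups (i.e. drawn from a single group): C(6,7) + C(7,7) + C(3,7) = 1.
By inclusion–exclusion: 11440 − 1872 + 1 = 9569.

9569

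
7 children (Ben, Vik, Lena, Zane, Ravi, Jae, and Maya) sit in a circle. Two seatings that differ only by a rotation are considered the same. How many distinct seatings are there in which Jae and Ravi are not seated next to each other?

480

Without the restriction there are (6)! = 720 seatings.
Seatings with Jae beside Ravi: treat them as a block with 2 internal orders, giving 2 × (5)! = 240.
Subtracting, 720 − 240 = 480.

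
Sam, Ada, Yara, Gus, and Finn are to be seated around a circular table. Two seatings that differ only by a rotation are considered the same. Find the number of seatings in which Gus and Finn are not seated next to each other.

All circular seatings of 5 people number (4)! = 24.
Seatings with Gus beside Finn: treat them as a block with 2 internal orders, giving 2 × (3)! = 12.
Subtracting, 24 − 12 = 12.

12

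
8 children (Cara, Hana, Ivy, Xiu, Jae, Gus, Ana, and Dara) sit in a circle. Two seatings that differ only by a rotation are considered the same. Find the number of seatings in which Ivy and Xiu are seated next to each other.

Glue Ivy and Xiu into a block (2 internal orders). Seating 7 units around a circle gives (6)! arrangements.
So 2 × (6)! = 2 × 720 = 1440.

1440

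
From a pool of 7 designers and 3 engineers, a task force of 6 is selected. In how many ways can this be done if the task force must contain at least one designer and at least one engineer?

Unrestricted: C(10,6) = 210 ways to pick any 6 of the 10.
Subtract selections that omit an entire group: no designers → C(3,6) = 0; no engineers → C(7,6) = 7.
Both groups omitted at once is impossible, so 210 − 7 = 203.

203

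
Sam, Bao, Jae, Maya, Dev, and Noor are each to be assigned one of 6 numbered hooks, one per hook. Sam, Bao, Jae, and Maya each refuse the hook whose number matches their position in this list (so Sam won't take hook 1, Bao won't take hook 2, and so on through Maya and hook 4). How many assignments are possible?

Let Aᵢ (for 1 ≤ i ≤ 4) be the placements that put person i in their forbidden hook. Any j of these fix j positions, leaving (6−j)! ways to fill the rest, and there are C(4,j) ways to pick which j.
By inclusion–exclusion, the number of valid placements is Σ_{j=0}^{4} (−1)^j C(4,j)·(6−j)!.
Computing: 720 − 480 + 144 − 24 + 2 = 362.

362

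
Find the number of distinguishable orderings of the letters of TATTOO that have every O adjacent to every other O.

Treat the 2 copies of O as a single block. The multiset to arrange is then {OO, A, T, T, T}, 5 items in all.
That gives (5)!/(3!) = 20 arrangements.

20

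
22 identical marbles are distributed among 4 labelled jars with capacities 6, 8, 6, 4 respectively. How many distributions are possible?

Without the upper bounds there are C(25,3) = 2300 ways to split 22 among 4 jars.
Subtract solutions that violate a single cap (substitute x_i' = x_i − (cap_i+1)): x_1 ≥ 7 gives C(18,3) = 816; x_2 ≥ 9 gives C(16,3) = 560; x_3 ≥ 7 gives C(18,3) = 816; x_4 ≥ 5 gives C(20,3) = 1140. Together 3332.
Add back pairs where two caps are both exceeded: 84 + 165 + 286 + 84 + 165 + 286 = 1070.
Subtract triples: 0 + 4 + 20 + 4 = 28.
By inclusion–exclusion the count is 2300 − 3332 + 1070 − 28 = 10.

10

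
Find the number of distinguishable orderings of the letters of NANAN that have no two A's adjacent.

6

Total arrangements of NANAN: 5!/(3!·2!) = 10.
Arrangements with the A's together: treat AA as one letter, giving (4)!/(3!) = 4.
Subtracting, 10 − 4 = 6 arrangements keep the A's apart.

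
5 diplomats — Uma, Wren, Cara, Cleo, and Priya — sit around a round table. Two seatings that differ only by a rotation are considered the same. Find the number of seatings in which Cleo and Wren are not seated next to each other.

All circular seatings of 5 people number (4)! = 24.
Seatings with Cleo beside Wren: treat them as a block with 2 internal orders, giving 2 × (3)! = 12.
Subtracting, 24 − 12 = 12.

12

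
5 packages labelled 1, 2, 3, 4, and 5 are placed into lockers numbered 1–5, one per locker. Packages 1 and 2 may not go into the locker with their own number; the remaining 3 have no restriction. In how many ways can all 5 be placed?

Let Aᵢ (for i ∈ {1, 2}) be the placements that put package i in its forbidden locker. Any j of these fix j positions, leaving (5−j)! ways to fill the rest, and there are C(2,j) ways to pick which j.
By inclusion–exclusion, the number of valid placements is Σ_{j=0}^{2} (−1)^j C(2,j)·(5−j)!.
Computing: 120 − 48 + 6 = 78.

78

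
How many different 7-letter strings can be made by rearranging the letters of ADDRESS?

Letter multiplicities in ADDRESS: A×1, D×2, E×1, R×1, S×2.
The number of distinct arrangements is 7!/(2!·2!) = 5040/4 = 1260.

1260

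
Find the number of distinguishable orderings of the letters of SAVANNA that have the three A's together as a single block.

Treat the 3 copies of A as a single block. The multiset to arrange is then {AAA, N, N, S, V}, 5 items in all.
That gives (5)!/(2!) = 60 arrangements.

60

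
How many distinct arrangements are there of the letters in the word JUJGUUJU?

280

The 8 letters of JUJGUUJU have repeats: J appearing 3 times and U appearing 4 times.
Dividing 8! = 40320 by 4!·3! = 144 for the repeated letters gives 280.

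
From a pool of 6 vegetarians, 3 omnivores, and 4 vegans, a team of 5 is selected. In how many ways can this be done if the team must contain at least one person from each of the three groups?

Unrestricted: C(13,5) = 1287 ways to pick any 5 of the 13.
Selections missing a whole group: no vegetarians → C(7,5) = 21; no omnivores → C(10,5) = 252; no vegans → C(9,5) = 126.
Add back selections omitting two groups (i.e. drawn from a single group): C(6,5) + C(3,5) + C(4,5) = 6.
By inclusion–exclusion: 1287 − 399 + 6 = 894.

894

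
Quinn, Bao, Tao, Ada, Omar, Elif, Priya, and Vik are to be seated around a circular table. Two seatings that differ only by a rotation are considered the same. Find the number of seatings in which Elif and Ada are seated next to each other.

Glue Elif and Ada into a block (2 internal orders). Seating 7 units around a circle gives (6)! arrangements.
So 2 × (6)! = 2 × 720 = 1440.

1440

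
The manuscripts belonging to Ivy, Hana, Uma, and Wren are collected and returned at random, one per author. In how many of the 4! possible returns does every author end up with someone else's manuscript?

Let Aᵢ be the assignments in which author i gets their own manuscript. We want the size of the complement of A₁∪…∪A_4.
By inclusion–exclusion this is Σ_{j=0}^{4} (−1)^j C(4,j)·(4−j)!.
Computing: 24 − 24 + 12 − 4 + 1 = 9.

9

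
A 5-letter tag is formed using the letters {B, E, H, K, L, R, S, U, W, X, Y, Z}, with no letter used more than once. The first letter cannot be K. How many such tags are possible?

The first letter has 12−1 = 11 choices (anything except K).
The remaining 4 letters are filled from the other 11 symbols without repetition: 11 × 10 × 9 × 8 = 7920.
Total: 11 × 7920 = 87120.

87120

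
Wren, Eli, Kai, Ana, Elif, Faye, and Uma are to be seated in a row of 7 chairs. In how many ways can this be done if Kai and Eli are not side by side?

3600

Of the 7! = 5040 arrangements, those with Kai and Eli adjacent number 2 × 6! = 1440 (treat the pair as a block with 2 internal orders).
So 5040 − 1440 = 3600 arrangements keep them apart.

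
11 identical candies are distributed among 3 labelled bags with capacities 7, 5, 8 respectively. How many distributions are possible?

41

Ignoring the caps, the number of non-negative solutions to x_1+…+x_3 = 11 is C(13,2) = 78.
Subtract solutions that violate a single cap (substitute x_i' = x_i − (cap_i+1)): x_1 ≥ 8 gives C(5,2) = 10; x_2 ≥ 6 gives C(7,2) = 21; x_3 ≥ 9 gives C(4,2) = 6. Together 37.
No two caps can be exceeded simultaneously, so the pair terms are all 0.
By inclusion–exclusion the count is 78 − 37 + 0 = 41.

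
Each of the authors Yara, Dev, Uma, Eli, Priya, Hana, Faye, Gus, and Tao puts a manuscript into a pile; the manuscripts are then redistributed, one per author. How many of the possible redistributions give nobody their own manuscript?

133496

Count assignments avoiding every fixed point. For any j of the 9 authors fixed to their own manuscript, the other 9−j can be arranged in (9−j)! ways.
By inclusion–exclusion this is Σ_{j=0}^{9} (−1)^j C(9,j)·(9−j)!.
Computing: 362880 − 362880 + 181440 − 60480 + 15120 − 3024 + 504 − 72 + 9 − 1 = 133496.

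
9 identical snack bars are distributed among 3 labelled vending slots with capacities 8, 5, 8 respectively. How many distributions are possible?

43

By stars and bars, unrestricted non-negative solutions to x_1+…+x_3 = 9 number C(9+2,2) = 55.
Subtract solutions that violate a single cap (substitute x_i' = x_i − (cap_i+1)): x_1 ≥ 9 gives C(2,2) = 1; x_2 ≥ 6 gives C(5,2) = 10; x_3 ≥ 9 gives C(2,2) = 1. Together 12.
No two caps can be exceeded simultaneously, so the pair terms are all 0.
By inclusion–exclusion the count is 55 − 12 + 0 = 43.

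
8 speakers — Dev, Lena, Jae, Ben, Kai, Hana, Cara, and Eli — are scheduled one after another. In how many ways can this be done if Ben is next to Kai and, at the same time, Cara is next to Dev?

2880

Treat {Ben,Kai} as one block (2 orders) and {Cara,Dev} as another (2 orders).
That leaves 6 units to arrange: 2 × 2 × 6! = 4 × 720 = 2880.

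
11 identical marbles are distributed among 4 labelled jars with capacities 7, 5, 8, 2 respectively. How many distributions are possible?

124

Ignoring the caps, the number of non-negative solutions to x_1+…+x_4 = 11 is C(14,3) = 364.
Subtract solutions that violate a single cap (substitute x_i' = x_i − (cap_i+1)): x_1 ≥ 8 gives C(6,3) = 20; x_2 ≥ 6 gives C(8,3) = 56; x_3 ≥ 9 gives C(5,3) = 10; x_4 ≥ 3 gives C(11,3) = 165. Together 251.
Add back pairs where two caps are both exceeded: 0 + 0 + 1 + 0 + 10 + 0 = 11.
By inclusion–exclusion the count is 364 − 251 + 11 = 124.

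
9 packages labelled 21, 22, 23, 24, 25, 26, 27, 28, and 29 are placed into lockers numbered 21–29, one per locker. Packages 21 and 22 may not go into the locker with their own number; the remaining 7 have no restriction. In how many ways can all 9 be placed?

287280

Let Aᵢ (for i ∈ {21, 22}) be the placements that put package i in its forbidden locker. Any j of these fix j positions, leaving (9−j)! ways to fill the rest, and there are C(2,j) ways to pick which j.
By inclusion–exclusion, the number of valid placements is Σ_{j=0}^{2} (−1)^j C(2,j)·(9−j)!.
Computing: 362880 − 80640 + 5040 = 287280.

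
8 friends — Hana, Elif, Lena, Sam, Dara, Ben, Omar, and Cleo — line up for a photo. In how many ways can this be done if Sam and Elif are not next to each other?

30240

Of the 8! = 40320 arrangements, those with Sam and Elif adjacent number 2 × 7! = 10080 (treat the pair as a block with 2 internal orders).
Complementary counting: 40320 − 10080 = 30240.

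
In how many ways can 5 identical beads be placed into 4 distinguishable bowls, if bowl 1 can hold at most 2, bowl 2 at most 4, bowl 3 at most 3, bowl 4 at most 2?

31

Without the upper bounds there are C(8,3) = 56 ways to split 5 among 4 bowls.
Subtract solutions that violate a single cap (substitute x_i' = x_i − (cap_i+1)): x_1 ≥ 3 gives C(5,3) = 10; x_2 ≥ 5 gives C(3,3) = 1; x_3 ≥ 4 gives C(4,3) = 4; x_4 ≥ 3 gives C(5,3) = 10. Together 25.
No two caps can be exceeded simultaneously, so the pair terms are all 0.
By inclusion–exclusion the count is 56 − 25 + 0 = 31.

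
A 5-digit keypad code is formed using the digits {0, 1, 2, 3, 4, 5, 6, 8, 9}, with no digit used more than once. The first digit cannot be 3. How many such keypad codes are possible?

13440

The first digit has 9−1 = 8 choices (anything except 3).
The remaining 4 digits are filled from the other 8 symbols without repetition: 8 × 7 × 6 × 5 = 1680.
Total: 8 × 1680 = 13440.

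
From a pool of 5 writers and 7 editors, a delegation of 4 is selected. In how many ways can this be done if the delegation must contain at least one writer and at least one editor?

Total 4-person selections from all 12: C(12,4) = 495.
Selections missing a whole group: no writers → C(7,4) = 35; no editors → C(5,4) = 5.
Both groups omitted at once is impossible, so 495 − 40 = 455.

455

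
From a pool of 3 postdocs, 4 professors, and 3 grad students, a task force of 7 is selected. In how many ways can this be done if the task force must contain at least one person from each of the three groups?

Unrestricted: C(10,7) = 120 ways to pick any 7 of the 10.
Selections missing a whole group: no postdocs → C(7,7) = 1; no professors → C(6,7) = 0; no grad students → C(7,7) = 1.
Add back selections omitting two groups (i.e. drawn from a single group): C(3,7) + C(4,7) + C(3,7) = 0.
By inclusion–exclusion: 120 − 2 + 0 = 118.

118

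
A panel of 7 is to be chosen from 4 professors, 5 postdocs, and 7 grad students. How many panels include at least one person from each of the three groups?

10283

Total 7-person selections from all 16: C(16,7) = 11440.
Selections missing a whole group: no professors → C(12,7) = 792; no postdocs → C(11,7) = 330; no grad students → C(9,7) = 36.
Add back selections omitting two groups (i.e. drawn from a single group): C(4,7) + C(5,7) + C(7,7) = 1.
By inclusion–exclusion: 11440 − 1158 + 1 = 10283.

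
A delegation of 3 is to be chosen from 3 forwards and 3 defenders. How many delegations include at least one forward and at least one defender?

Unrestricted: C(6,3) = 20 ways to pick any 3 of the 6.
Subtract selections that omit an entire group: no forwards → C(3,3) = 1; no defenders → C(3,3) = 1.
Both groups omitted at once is impossible, so 20 − 2 = 18.

18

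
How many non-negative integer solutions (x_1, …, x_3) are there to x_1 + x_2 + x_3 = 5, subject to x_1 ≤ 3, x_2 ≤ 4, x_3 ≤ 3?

14

Without the upper bounds there are C(7,2) = 21 ways to split 5 among 3 variables.
Subtract solutions that violate a single cap (substitute x_i' = x_i − (cap_i+1)): x_1 ≥ 4 gives C(3,2) = 3; x_2 ≥ 5 gives C(2,2) = 1; x_3 ≥ 4 gives C(3,2) = 3. Together 7.
No two caps can be exceeded simultaneously, so the pair terms are all 0.
By inclusion–exclusion the count is 21 − 7 + 0 = 14.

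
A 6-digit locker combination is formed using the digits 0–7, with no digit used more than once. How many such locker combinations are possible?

With no repetition, fill the 6 digits in order: 8 choices, then 7, down to 3.
8 × 7 × 6 × 5 × 4 × 3 = 20160.

20160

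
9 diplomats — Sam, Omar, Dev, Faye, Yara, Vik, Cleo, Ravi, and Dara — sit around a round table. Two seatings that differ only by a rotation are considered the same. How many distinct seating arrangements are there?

Fix one person's seat to break rotational symmetry; the remaining 8 people can be arranged in (8)! = 40320 ways.

40320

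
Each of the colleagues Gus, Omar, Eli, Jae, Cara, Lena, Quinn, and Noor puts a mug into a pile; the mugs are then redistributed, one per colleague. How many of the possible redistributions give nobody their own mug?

14833

This is the derangement count D_8: permutations of 8 items with no fixed point.
By inclusion–exclusion this is Σ_{j=0}^{8} (−1)^j C(8,j)·(8−j)!.
Computing: 40320 − 40320 + 20160 − 6720 + 1680 − 336 + 56 − 8 + 1 = 14833.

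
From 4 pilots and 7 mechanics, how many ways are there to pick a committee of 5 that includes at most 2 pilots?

Split by how many pilots are chosen (0 through 2).
Sum: C(4,0)·C(7,5) + C(4,1)·C(7,4) + C(4,2)·C(7,3) = 21 + 140 + 210 = 371.

371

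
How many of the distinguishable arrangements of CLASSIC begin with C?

360

Fix C in the first position and arrange the remaining 6 letters.
Those 6 letters have S appearing twice, giving (6)!/(2!) = 360.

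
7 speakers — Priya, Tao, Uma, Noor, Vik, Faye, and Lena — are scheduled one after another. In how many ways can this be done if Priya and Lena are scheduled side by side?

Treat {Priya, Lena} as a single unit. There are 6 units to order, and the pair itself can be ordered 2 ways.
That gives 2 × 6! = 2 × 720 = 1440.

1440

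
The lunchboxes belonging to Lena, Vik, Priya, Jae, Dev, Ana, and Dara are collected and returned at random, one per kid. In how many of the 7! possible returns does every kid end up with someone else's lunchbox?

Count assignments avoiding every fixed point. For any j of the 7 kids fixed to their own lunchbox, the other 7−j can be arranged in (7−j)! ways.
By inclusion–exclusion this is Σ_{j=0}^{7} (−1)^j C(7,j)·(7−j)!.
Computing: 5040 − 5040 + 2520 − 840 + 210 − 42 + 7 − 1 = 1854.

1854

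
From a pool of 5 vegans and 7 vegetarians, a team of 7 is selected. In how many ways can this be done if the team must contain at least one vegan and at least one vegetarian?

791

Unrestricted: C(12,7) = 792 ways to pick any 7 of the 12.
Selections missing a whole group: no vegans → C(7,7) = 1; no vegetarians → C(5,7) = 0.
Both groups omitted at once is impossible, so 792 − 1 = 791.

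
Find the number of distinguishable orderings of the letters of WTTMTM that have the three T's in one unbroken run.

Treat the 3 copies of T as a single block. The multiset to arrange is then {TTT, M, M, W}, 4 items in all.
That gives (4)!/(2!) = 12 arrangements.

12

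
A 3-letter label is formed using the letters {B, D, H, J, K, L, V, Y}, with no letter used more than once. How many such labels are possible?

336

Choose and order 3 of the 8 symbols: the first letter has 8 options, the next 7, then 6.
8 × 7 × 6 = 336.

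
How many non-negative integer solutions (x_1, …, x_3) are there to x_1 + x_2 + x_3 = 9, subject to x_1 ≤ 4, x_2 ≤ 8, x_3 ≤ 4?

Ignoring the caps, the number of non-negative solutions to x_1+…+x_3 = 9 is C(11,2) = 55.
Subtract solutions that violate a single cap (substitute x_i' = x_i − (cap_i+1)): x_1 ≥ 5 gives C(6,2) = 15; x_2 ≥ 9 gives C(2,2) = 1; x_3 ≥ 5 gives C(6,2) = 15. Together 31.
No two caps can be exceeded simultaneously, so the pair terms are all 0.
By inclusion–exclusion the count is 55 − 31 + 0 = 24.

24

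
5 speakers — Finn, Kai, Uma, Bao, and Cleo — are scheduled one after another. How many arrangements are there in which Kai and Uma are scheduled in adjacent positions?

48

Glue Kai and Uma into one block (2 internal orders), leaving 4 units to arrange in a row.
So the count is 2·(4)! = 48.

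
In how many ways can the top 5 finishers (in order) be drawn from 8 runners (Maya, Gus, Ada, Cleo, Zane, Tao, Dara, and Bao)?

6720

There are 8 choices for 1st place, 7 for 2nd, and so on down to 4 for position 5.
That gives 8 × 7 × 6 × 5 × 4 = 6720.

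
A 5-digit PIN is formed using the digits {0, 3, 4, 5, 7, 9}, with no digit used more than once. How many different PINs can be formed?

720

This is a permutation of 5 out of 6: P(6,5) = 6!/1!.
6 × 5 × 4 × 3 × 2 = 720.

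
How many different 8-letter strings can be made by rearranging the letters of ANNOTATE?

ANNOTATE has 8 letters with A appearing twice, N appearing twice, and T appearing twice.
The number of distinct arrangements is 8!/(2!·2!·2!) = 40320/8 = 5040.

5040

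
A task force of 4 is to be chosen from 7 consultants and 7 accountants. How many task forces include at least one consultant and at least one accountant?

Unrestricted: C(14,4) = 1001 ways to pick any 4 of the 14.
Subtract selections that omit an entire group: no consultants → C(7,4) = 35; no accountants → C(7,4) = 35.
Both groups omitted at once is impossible, so 1001 − 70 = 931.

931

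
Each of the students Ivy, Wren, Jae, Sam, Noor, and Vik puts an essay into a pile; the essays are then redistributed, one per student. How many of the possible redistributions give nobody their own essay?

265

This is the derangement count D_6: permutations of 6 items with no fixed point.
By inclusion–exclusion this is Σ_{j=0}^{6} (−1)^j C(6,j)·(6−j)!.
Computing: 720 − 720 + 360 − 120 + 30 − 6 + 1 = 265.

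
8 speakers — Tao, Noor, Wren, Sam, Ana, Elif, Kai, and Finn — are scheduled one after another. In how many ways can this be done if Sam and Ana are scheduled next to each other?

Place the 6 others and the Sam-Ana pair as 7 objects in a line; the pair has 2 internal arrangements.
So the count is 2·(7)! = 10080.

10080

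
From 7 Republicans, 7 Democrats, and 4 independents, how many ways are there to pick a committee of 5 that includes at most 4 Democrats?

Split by how many Democrats are chosen (0 through 4).
Sum: C(7,0)·C(11,5) + C(7,1)·C(11,4) + C(7,2)·C(11,3) + C(7,3)·C(11,2) + C(7,4)·C(11,1) = 462 + 2310 + 3465 + 1925 + 385 = 8547.

8547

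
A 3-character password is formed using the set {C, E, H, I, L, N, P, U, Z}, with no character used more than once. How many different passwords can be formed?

This is a permutation of 3 out of 9: P(9,3) = 9!/6!.
That product is 9 × 8 × 7 = 504.

504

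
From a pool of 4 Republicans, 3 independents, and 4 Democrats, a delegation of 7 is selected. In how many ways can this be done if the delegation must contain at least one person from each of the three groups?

Total 7-person selections from all 11: C(11,7) = 330.
Subtract selections that omit an entire group: no Republicans → C(7,7) = 1; no independents → C(8,7) = 8; no Democrats → C(7,7) = 1.
Add back selections omitting two groups (i.e. drawn from a single group): C(4,7) + C(3,7) + C(4,7) = 0.
By inclusion–exclusion: 330 − 10 + 0 = 320.

320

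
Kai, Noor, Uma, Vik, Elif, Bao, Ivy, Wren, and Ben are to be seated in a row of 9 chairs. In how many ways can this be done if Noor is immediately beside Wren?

Glue Noor and Wren into one block (2 internal orders), leaving 8 units to arrange in a row.
So the count is 2·(8)! = 80640.

80640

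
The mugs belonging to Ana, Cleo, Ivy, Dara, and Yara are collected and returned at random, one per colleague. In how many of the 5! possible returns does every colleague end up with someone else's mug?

44

Count assignments avoiding every fixed point. For any j of the 5 colleagues fixed to their own mug, the other 5−j can be arranged in (5−j)! ways.
By inclusion–exclusion this is Σ_{j=0}^{5} (−1)^j C(5,j)·(5−j)!.
Computing: 120 − 120 + 60 − 20 + 5 − 1 = 44.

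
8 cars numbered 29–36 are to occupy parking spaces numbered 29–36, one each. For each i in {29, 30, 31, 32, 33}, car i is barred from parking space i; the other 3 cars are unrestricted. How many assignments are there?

21234

Let Aᵢ (for 29 ≤ i ≤ 33) be the placements that put car i in its forbidden parking space. Any j of these fix j positions, leaving (8−j)! ways to fill the rest, and there are C(5,j) ways to pick which j.
By inclusion–exclusion, the number of valid placements is Σ_{j=0}^{5} (−1)^j C(5,j)·(8−j)!.
Computing: 40320 − 25200 + 7200 − 1200 + 120 − 6 = 21234.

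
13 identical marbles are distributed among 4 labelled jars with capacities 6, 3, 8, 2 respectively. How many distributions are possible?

Without the upper bounds there are C(16,3) = 560 ways to split 13 among 4 jars.
Subtract solutions that violate a single cap (substitute x_i' = x_i − (cap_i+1)): x_1 ≥ 7 gives C(9,3) = 84; x_2 ≥ 4 gives C(12,3) = 220; x_3 ≥ 9 gives C(7,3) = 35; x_4 ≥ 3 gives C(13,3) = 286. Together 625.
Add back pairs where two caps are both exceeded: 10 + 0 + 20 + 1 + 84 + 4 = 119.
By inclusion–exclusion the count is 560 − 625 + 119 = 54.

54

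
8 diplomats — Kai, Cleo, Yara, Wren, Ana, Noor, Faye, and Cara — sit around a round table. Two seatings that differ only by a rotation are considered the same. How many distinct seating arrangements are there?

5040

Fix one person's seat to break rotational symmetry; the remaining 7 people can be arranged in (7)! = 5040 ways.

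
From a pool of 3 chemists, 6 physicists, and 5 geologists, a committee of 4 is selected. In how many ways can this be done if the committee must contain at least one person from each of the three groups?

Unrestricted: C(14,4) = 1001 ways to pick any 4 of the 14.
Selections missing a whole group: no chemists → C(11,4) = 330; no physicists → C(8,4) = 70; no geologists → C(9,4) = 126.
Add back selections omitting two groups (i.e. drawn from a single group): C(3,4) + C(6,4) + C(5,4) = 20.
By inclusion–exclusion: 1001 − 526 + 20 = 495.

495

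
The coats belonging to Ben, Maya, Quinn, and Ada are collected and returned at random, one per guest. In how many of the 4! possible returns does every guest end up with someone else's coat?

Count assignments avoiding every fixed point. For any j of the 4 guests fixed to their own coat, the other 4−j can be arranged in (4−j)! ways.
By inclusion–exclusion this is Σ_{j=0}^{4} (−1)^j C(4,j)·(4−j)!.
Computing: 24 − 24 + 12 − 4 + 1 = 9.

9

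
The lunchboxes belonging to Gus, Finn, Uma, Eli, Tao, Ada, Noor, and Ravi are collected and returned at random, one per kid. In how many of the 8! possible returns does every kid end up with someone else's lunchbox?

14833

Count assignments avoiding every fixed point. For any j of the 8 kids fixed to their own lunchbox, the other 8−j can be arranged in (8−j)! ways.
By inclusion–exclusion this is Σ_{j=0}^{8} (−1)^j C(8,j)·(8−j)!.
Computing: 40320 − 40320 + 20160 − 6720 + 1680 − 336 + 56 − 8 + 1 = 14833.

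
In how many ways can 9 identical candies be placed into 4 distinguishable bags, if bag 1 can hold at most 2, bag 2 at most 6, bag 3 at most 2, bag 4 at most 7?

58

By stars and bars, unrestricted non-negative solutions to x_1+…+x_4 = 9 number C(9+3,3) = 220.
Subtract solutions that violate a single cap (substitute x_i' = x_i − (cap_i+1)): x_1 ≥ 3 gives C(9,3) = 84; x_2 ≥ 7 gives C(5,3) = 10; x_3 ≥ 3 gives C(9,3) = 84; x_4 ≥ 8 gives C(4,3) = 4. Together 182.
Add back pairs where two caps are both exceeded: 0 + 20 + 0 + 0 + 0 + 0 = 20.
By inclusion–exclusion the count is 220 − 182 + 20 = 58.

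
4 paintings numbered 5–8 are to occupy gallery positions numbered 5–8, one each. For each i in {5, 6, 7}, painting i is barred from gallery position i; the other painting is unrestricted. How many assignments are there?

11

Let Aᵢ (for i ∈ {5, 6, 7}) be the placements that put painting i in its forbidden gallery position. Any j of these fix j positions, leaving (4−j)! ways to fill the rest, and there are C(3,j) ways to pick which j.
By inclusion–exclusion, the number of valid placements is Σ_{j=0}^{3} (−1)^j C(3,j)·(4−j)!.
Computing: 24 − 18 + 6 − 1 = 11.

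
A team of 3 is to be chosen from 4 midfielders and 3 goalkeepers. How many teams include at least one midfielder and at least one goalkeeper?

With no constraint there are C(7,3) = 35 possible selections.
Subtract selections that omit an entire group: no midfielders → C(3,3) = 1; no goalkeepers → C(4,3) = 4.
Both groups omitted at once is impossible, so 35 − 5 = 30.

30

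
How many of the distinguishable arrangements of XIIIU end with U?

4

Fix U in the last position and arrange the remaining 4 letters.
Those 4 letters have I appearing 3 times, giving (4)!/(3!) = 4.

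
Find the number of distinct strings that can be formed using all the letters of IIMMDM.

60

The 6 letters of IIMMDM have repeats: I appearing twice and M appearing 3 times.
The number of distinct arrangements is 6!/(3!·2!) = 720/12 = 60.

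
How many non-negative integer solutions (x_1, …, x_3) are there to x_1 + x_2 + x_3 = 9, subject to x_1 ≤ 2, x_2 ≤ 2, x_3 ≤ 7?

6

By stars and bars, unrestricted non-negative solutions to x_1+…+x_3 = 9 number C(9+2,2) = 55.
Subtract solutions that violate a single cap (substitute x_i' = x_i − (cap_i+1)): x_1 ≥ 3 gives C(8,2) = 28; x_2 ≥ 3 gives C(8,2) = 28; x_3 ≥ 8 gives C(3,2) = 3. Together 59.
Add back pairs where two caps are both exceeded: 10 + 0 + 0 = 10.
By inclusion–exclusion the count is 55 − 59 + 10 = 6.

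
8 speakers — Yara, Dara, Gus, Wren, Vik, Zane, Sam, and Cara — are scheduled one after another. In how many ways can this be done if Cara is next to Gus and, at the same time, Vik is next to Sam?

2880

Treat {Cara,Gus} as one block (2 orders) and {Vik,Sam} as another (2 orders).
That leaves 6 units to arrange: 2 × 2 × 6! = 4 × 720 = 2880.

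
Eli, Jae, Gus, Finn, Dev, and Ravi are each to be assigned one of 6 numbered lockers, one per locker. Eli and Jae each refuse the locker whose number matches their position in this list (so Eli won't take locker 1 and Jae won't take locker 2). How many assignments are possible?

Let Aᵢ (for i ∈ {1, 2}) be the placements that put person i in their forbidden locker. Any j of these fix j positions, leaving (6−j)! ways to fill the rest, and there are C(2,j) ways to pick which j.
By inclusion–exclusion, the number of valid placements is Σ_{j=0}^{2} (−1)^j C(2,j)·(6−j)!.
Computing: 720 − 240 + 24 = 504.

504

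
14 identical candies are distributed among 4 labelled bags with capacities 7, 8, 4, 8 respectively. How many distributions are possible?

270

Ignoring the caps, the number of non-negative solutions to x_1+…+x_4 = 14 is C(17,3) = 680.
Subtract solutions that violate a single cap (substitute x_i' = x_i − (cap_i+1)): x_1 ≥ 8 gives C(9,3) = 84; x_2 ≥ 9 gives C(8,3) = 56; x_3 ≥ 5 gives C(12,3) = 220; x_4 ≥ 9 gives C(8,3) = 56. Together 416.
Add back pairs where two caps are both exceeded: 0 + 4 + 0 + 1 + 0 + 1 = 6.
By inclusion–exclusion the count is 680 − 416 + 6 = 270.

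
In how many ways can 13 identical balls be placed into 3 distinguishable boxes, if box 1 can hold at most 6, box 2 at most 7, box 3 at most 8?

41

Without the upper bounds there are C(15,2) = 105 ways to split 13 among 3 boxes.
Subtract solutions that violate a single cap (substitute x_i' = x_i − (cap_i+1)): x_1 ≥ 7 gives C(8,2) = 28; x_2 ≥ 8 gives C(7,2) = 21; x_3 ≥ 9 gives C(6,2) = 15. Together 64.
No two caps can be exceeded simultaneously, so the pair terms are all 0.
By inclusion–exclusion the count is 105 − 64 + 0 = 41.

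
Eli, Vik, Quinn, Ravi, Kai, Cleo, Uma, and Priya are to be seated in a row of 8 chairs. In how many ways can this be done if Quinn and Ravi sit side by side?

Treat {Quinn, Ravi} as a single unit. There are 7 units to order, and the pair itself can be ordered 2 ways.
So the count is 2·(7)! = 10080.

10080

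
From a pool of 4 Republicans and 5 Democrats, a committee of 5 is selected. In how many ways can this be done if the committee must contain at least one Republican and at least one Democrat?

125

Total 5-person selections from all 9: C(9,5) = 126.
Selections missing a whole group: no Republicans → C(5,5) = 1; no Democrats → C(4,5) = 0.
Both groups omitted at once is impossible, so 126 − 1 = 125.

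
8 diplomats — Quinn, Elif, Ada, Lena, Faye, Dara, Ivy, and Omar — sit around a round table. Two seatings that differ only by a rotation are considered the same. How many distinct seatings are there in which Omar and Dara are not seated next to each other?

All circular seatings of 8 people number (7)! = 5040.
Seatings with Omar beside Dara: treat them as a block with 2 internal orders, giving 2 × (6)! = 1440.
Subtracting, 5040 − 1440 = 3600.

3600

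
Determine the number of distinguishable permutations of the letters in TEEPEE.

Letter multiplicities in TEEPEE: E×4, P×1, T×1.
Dividing 6! = 720 by 4! = 24 for the repeated letters gives 30.

30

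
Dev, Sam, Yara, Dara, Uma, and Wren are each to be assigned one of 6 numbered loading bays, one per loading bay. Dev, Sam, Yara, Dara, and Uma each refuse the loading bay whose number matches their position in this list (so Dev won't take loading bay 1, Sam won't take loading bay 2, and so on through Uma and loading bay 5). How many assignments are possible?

Let Aᵢ (for 1 ≤ i ≤ 5) be the placements that put person i in their forbidden loading bay. Any j of these fix j positions, leaving (6−j)! ways to fill the rest, and there are C(5,j) ways to pick which j.
By inclusion–exclusion, the number of valid placements is Σ_{j=0}^{5} (−1)^j C(5,j)·(6−j)!.
Computing: 720 − 600 + 240 − 60 + 10 − 1 = 309.

309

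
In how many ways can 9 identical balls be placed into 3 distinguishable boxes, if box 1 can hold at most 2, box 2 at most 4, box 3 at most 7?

By stars and bars, unrestricted non-negative solutions to x_1+…+x_3 = 9 number C(9+2,2) = 55.
Subtract solutions that violate a single cap (substitute x_i' = x_i − (cap_i+1)): x_1 ≥ 3 gives C(8,2) = 28; x_2 ≥ 5 gives C(6,2) = 15; x_3 ≥ 8 gives C(3,2) = 3. Together 46.
Add back pairs where two caps are both exceeded: 3 + 0 + 0 = 3.
By inclusion–exclusion the count is 55 − 46 + 3 = 12.

12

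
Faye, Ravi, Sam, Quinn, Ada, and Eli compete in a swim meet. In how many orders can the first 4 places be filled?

There are 6 choices for 1st place, 5 for 2nd, and so on down to 3 for position 4.
That gives 6 × 5 × 4 × 3 = 360.

360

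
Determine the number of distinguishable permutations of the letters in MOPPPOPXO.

The 9 letters of MOPPPOPXO have repeats: O appearing 3 times and P appearing 4 times.
The number of distinct arrangements is 9!/(4!·3!) = 362880/144 = 2520.

2520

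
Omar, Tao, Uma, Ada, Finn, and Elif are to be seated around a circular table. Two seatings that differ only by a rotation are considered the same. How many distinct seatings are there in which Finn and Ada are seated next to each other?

Treat {Finn, Ada} as one unit (2 internal orders) and seat the resulting 5 units around the table: (4)! circular arrangements.
So 2 × (4)! = 2 × 24 = 48.

48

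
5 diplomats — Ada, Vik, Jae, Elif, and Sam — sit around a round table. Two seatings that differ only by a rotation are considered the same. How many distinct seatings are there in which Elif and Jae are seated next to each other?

12

Treat {Elif, Jae} as one unit (2 internal orders) and seat the resulting 4 units around the table: (3)! circular arrangements.
So 2 × (3)! = 2 × 6 = 12.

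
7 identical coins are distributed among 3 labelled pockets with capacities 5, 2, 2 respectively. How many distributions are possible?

By stars and bars, unrestricted non-negative solutions to x_1+…+x_3 = 7 number C(7+2,2) = 36.
Subtract solutions that violate a single cap (substitute x_i' = x_i − (cap_i+1)): x_1 ≥ 6 gives C(3,2) = 3; x_2 ≥ 3 gives C(6,2) = 15; x_3 ≥ 3 gives C(6,2) = 15. Together 33.
Add back pairs where two caps are both exceeded: 0 + 0 + 3 = 3.
By inclusion–exclusion the count is 36 − 33 + 3 = 6.

6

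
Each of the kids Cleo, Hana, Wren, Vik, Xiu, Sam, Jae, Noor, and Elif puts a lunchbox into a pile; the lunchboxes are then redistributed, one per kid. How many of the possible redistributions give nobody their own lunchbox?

Count assignments avoiding every fixed point. For any j of the 9 kids fixed to their own lunchbox, the other 9−j can be arranged in (9−j)! ways.
By inclusion–exclusion this is Σ_{j=0}^{9} (−1)^j C(9,j)·(9−j)!.
Computing: 362880 − 362880 + 181440 − 60480 + 15120 − 3024 + 504 − 72 + 9 − 1 = 133496.

133496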